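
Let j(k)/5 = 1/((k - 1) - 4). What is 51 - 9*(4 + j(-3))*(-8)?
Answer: 294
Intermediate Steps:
j(k) = 5/(-5 + k) (j(k) = 5/((k - 1) - 4) = 5/((-1 + k) - 4) = 5/(-5 + k))
51 - 9*(4 + j(-3))*(-8) = 51 - 9*(4 + 5/(-5 - 3))*(-8) = 51 - 9*(4 + 5/(-8))*(-8) = 51 - 9*(4 + 5*(-1/8))*(-8) = 51 - 9*(4 - 5/8)*(-8) = 51 - 243*(-8)/8 = 51 - 9*(-27) = 51 + 243 = 294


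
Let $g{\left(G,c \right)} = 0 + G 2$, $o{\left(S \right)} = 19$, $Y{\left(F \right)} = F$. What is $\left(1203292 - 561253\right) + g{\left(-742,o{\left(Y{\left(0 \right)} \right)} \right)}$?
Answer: $640555$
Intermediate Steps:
$g{\left(G,c \right)} = 2 G$ ($g{\left(G,c \right)} = 0 + 2 G = 2 G$)
$\left(1203292 - 561253\right) + g{\left(-742,o{\left(Y{\left(0 \right)} \right)} \right)} = \left(1203292 - 561253\right) + 2 \left(-742\right) = 642039 - 1484 = 640555$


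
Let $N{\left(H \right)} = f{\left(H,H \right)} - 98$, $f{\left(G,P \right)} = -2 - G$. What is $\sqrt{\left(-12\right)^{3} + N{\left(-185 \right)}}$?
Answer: $i \sqrt{1643} \approx 40.534 i$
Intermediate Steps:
$N{\left(H \right)} = -100 - H$ ($N{\left(H \right)} = \left(-2 - H\right) - 98 = -100 - H$)
$\sqrt{\left(-12\right)^{3} + N{\left(-185 \right)}} = \sqrt{\left(-12\right)^{3} - -85} = \sqrt{-1728 + \left(-100 + 185\right)} = \sqrt{-1728 + 85} = \sqrt{-1643} = i \sqrt{1643}$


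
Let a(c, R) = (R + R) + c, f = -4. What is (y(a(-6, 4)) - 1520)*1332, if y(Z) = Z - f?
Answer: -2016648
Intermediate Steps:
a(c, R) = c + 2*R (a(c, R) = 2*R + c = c + 2*R)
y(Z) = 4 + Z (y(Z) = Z - 1*(-4) = Z + 4 = 4 + Z)
(y(a(-6, 4)) - 1520)*1332 = ((4 + (-6 + 2*4)) - 1520)*1332 = ((4 + (-6 + 8)) - 1520)*1332 = ((4 + 2) - 1520)*1332 = (6 - 1520)*1332 = -1514*1332 = -2016648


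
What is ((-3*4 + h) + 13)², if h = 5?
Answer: 36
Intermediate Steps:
((-3*4 + h) + 13)² = ((-3*4 + 5) + 13)² = ((-12 + 5) + 13)² = (-7 + 13)² = 6² = 36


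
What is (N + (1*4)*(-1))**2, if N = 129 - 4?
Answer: 14641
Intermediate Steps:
N = 125
(N + (1*4)*(-1))**2 = (125 + (1*4)*(-1))**2 = (125 + 4*(-1))**2 = (125 - 4)**2 = 121**2 = 14641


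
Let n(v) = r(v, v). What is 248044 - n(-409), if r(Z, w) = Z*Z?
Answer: 80763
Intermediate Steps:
r(Z, w) = Z²
n(v) = v²
248044 - n(-409) = 248044 - 1*(-409)² = 248044 - 1*167281 = 248044 - 167281 = 80763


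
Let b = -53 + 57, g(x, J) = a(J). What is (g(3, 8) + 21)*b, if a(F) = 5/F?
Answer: 173/2 ≈ 86.500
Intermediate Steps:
g(x, J) = 5/J
b = 4
(g(3, 8) + 21)*b = (5/8 + 21)*4 = (173/8)*4 = 173/2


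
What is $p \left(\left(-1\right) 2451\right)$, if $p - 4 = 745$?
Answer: $-1835799$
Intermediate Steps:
$p = 749$ ($p = 4 + 745 = 749$)
$p \left(\left(-1\right) 2451\right) = 749 \left(\left(-1\right) 2451\right) = 749 \left(-2451\right) = -1835799$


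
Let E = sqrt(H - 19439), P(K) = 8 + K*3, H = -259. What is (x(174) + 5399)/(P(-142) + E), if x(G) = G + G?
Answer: -1201123/97211 - 40229*I*sqrt(402)/194422 ≈ -12.356 - 4.1487*I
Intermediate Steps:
P(K) = 8 + 3*K
x(G) = 2*G
E = 7*I*sqrt(402) (E = sqrt(-259 - 19439) = sqrt(-19698) = 7*I*sqrt(402) ≈ 140.35*I)
(x(174) + 5399)/(P(-142) + E) = (2*174 + 5399)/((8 + 3*(-142)) + 7*I*sqrt(402)) = (348 + 5399)/((8 - 426) + 7*I*sqrt(402)) = 5747/(-418 + 7*I*sqrt(402))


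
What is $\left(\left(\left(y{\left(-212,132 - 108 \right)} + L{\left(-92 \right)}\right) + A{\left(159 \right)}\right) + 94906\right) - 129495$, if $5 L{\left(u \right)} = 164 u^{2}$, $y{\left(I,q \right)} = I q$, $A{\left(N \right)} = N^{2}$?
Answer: $\frac{1316116}{5} \approx 2.6322 \cdot 10^{5}$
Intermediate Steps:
$L{\left(u \right)} = \frac{164 u^{2}}{5}$
$\left(\left(\left(y{\left(-212,132 - 108 \right)} + L{\left(-92 \right)}\right) + A{\left(159 \right)}\right) + 94906\right) - 129495 = \left(\left(\left(- 212 \left(132 - 108\right) + \frac{164 \left(-92\right)^{2}}{5}\right) + 159^{2}\right) + 94906\right) - 129495 = \left(\left(\left(- 212 \left(132 - 108\right) + \frac{164}{5} \cdot 8464\right) + 25281\right) + 94906\right) + \left(-136238 + 6743\right) = \left(\left(\left(\left(-212\right) 24 + \frac{1388096}{5}\right) + 25281\right) + 94906\right) - 129495 = \left(\left(\left(-5088 + \frac{1388096}{5}\right) + 25281\right) + 94906\right) - 129495 = \left(\left(\frac{1362656}{5} + 25281\right) + 94906\right) - 129495 = \left(\frac{1489061}{5} + 94906\right) - 129495 = \frac{1963591}{5} - 129495 = \frac{1316116}{5}$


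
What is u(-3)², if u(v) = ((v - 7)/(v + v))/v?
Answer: 25/81 ≈ 0.30864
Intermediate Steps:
u(v) = (-7 + v)/(2*v²) (u(v) = ((-7 + v)/((2*v)))/v = ((-7 + v)*(1/(2*v)))/v = ((-7 + v)/(2*v))/v = (-7 + v)/(2*v²))
u(-3)² = ((½)*(-7 - 3)/(-3)²)² = ((½)*(⅑)*(-10))² = (-5/9)² = 25/81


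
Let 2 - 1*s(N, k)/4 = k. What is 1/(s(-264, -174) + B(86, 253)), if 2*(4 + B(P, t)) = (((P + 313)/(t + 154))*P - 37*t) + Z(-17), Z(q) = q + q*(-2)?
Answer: -407/1599447 ≈ -0.00025446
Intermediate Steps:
s(N, k) = 8 - 4*k
Z(q) = -q (Z(q) = q - 2*q = -q)
B(P, t) = 9/2 - 37*t/2 + P*(313 + P)/(2*(154 + t)) (B(P, t) = -4 + ((((P + 313)/(t + 154))*P - 37*t) - 1*(-17))/2 = -4 + ((((313 + P)/(154 + t))*P - 37*t) + 17)/2 = -4 + ((P*(313 + P)/(154 + t) - 37*t) + 17)/2 = -4 + ((-37*t + P*(313 + P)/(154 + t)) + 17)/2 = -4 + (17 - 37*t + P*(313 + P)/(154 + t))/2 = -4 + (17/2 - 37*t/2 + P*(313 + P)/(2*(154 + t))) = 9/2 - 37*t/2 + P*(313 + P)/(2*(154 + t)))
1/(s(-264, -174) + B(86, 253)) = 1/((8 - 4*(-174)) + (1386 + 86² - 5689*253 - 37*253² + 313*86)/(2*(154 + 253))) = 1/((8 + 696) + (½)*(1386 + 7396 - 1439317 - 37*64009 + 26918)/407) = 1/(704 + (½)*(1/407)*(1386 + 7396 - 1439317 - 2368333 + 26918)) = 1/(704 + (½)*(1/407)*(-3771950)) = 1/(704 - 1885975/407) = 1/(-1599447/407) = -407/1599447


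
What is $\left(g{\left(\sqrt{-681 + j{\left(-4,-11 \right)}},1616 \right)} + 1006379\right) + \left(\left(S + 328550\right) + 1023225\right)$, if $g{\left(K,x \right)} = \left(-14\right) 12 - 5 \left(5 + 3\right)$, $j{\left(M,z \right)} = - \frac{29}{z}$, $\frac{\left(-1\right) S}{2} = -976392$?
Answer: $4310730$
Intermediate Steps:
$S = 1952784$ ($S = \left(-2\right) \left(-976392\right) = 1952784$)
$g{\left(K,x \right)} = -208$ ($g{\left(K,x \right)} = -168 - 40 = -208$)
$\left(g{\left(\sqrt{-681 + j{\left(-4,-11 \right)}},1616 \right)} + 1006379\right) + \left(\left(S + 328550\right) + 1023225\right) = \left(-208 + 1006379\right) + \left(\left(1952784 + 328550\right) + 1023225\right) = 1006171 + \left(2281334 + 1023225\right) = 1006171 + 3304559 = 4310730$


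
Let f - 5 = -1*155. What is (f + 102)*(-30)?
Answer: 1440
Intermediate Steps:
f = -150 (f = 5 - 1*155 = 5 - 155 = -150)
(f + 102)*(-30) = (-150 + 102)*(-30) = -48*(-30) = 1440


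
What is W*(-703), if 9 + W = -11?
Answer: 14060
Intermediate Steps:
W = -20 (W = -9 - 11 = -20)
W*(-703) = -20*(-703) = 14060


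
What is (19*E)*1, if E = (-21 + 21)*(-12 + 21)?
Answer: 0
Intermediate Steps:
E = 0 (E = 0*9 = 0)
(19*E)*1 = (19*0)*1 = 0*1 = 0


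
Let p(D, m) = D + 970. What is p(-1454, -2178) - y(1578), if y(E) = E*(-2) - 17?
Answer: 2689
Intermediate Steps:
p(D, m) = 970 + D
y(E) = -17 - 2*E (y(E) = -2*E - 17 = -17 - 2*E)
p(-1454, -2178) - y(1578) = (970 - 1454) - (-17 - 2*1578) = -484 - (-17 - 3156) = -484 - 1*(-3173) = -484 + 3173 = 2689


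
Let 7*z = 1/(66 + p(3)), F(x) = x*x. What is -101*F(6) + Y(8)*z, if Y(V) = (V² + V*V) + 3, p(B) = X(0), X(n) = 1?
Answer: -1705153/469 ≈ -3635.7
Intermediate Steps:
p(B) = 1
F(x) = x²
Y(V) = 3 + 2*V² (Y(V) = (V² + V²) + 3 = 2*V² + 3 = 3 + 2*V²)
z = 1/469 (z = 1/(7*(66 + 1)) = (⅐)/67 = (⅐)*(1/67) = 1/469 ≈ 0.0021322)
-101*F(6) + Y(8)*z = -101*6² + (3 + 2*8²)*(1/469) = -101*36 + (3 + 2*64)*(1/469) = -3636 + (3 + 128)*(1/469) = -3636 + 131*(1/469) = -3636 + 131/469 = -1705153/469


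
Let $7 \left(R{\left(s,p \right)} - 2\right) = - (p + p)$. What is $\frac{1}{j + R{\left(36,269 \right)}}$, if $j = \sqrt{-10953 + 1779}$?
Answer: $- \frac{1834}{362051} - \frac{49 i \sqrt{9174}}{724102} \approx -0.0050656 - 0.0064815 i$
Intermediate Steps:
$R{\left(s,p \right)} = 2 - \frac{2 p}{7}$ ($R{\left(s,p \right)} = 2 + \frac{\left(-1\right) \left(p + p\right)}{7} = 2 + \frac{\left(-1\right) 2 p}{7} = 2 + \frac{\left(-2\right) p}{7} = 2 - \frac{2 p}{7}$)
$j = i \sqrt{9174}$ ($j = \sqrt{-9174} = i \sqrt{9174} \approx 95.781 i$)
$\frac{1}{j + R{\left(36,269 \right)}} = \frac{1}{i \sqrt{9174} + \left(2 - \frac{538}{7}\right)} = \frac{1}{i \sqrt{9174} - \frac{524}{7}} = \frac{1}{- \frac{524}{7} + i \sqrt{9174}}$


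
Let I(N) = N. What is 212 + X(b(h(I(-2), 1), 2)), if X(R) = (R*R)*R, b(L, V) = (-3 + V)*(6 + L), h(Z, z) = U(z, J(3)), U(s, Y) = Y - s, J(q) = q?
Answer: -300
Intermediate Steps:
h(Z, z) = 3 - z
X(R) = R³ (X(R) = R²*R = R³)
212 + X(b(h(I(-2), 1), 2)) = 212 + (-18 - 3*(3 - 1*1) + 6*2 + (3 - 1*1)*2)³ = 212 + (-18 - 3*(3 - 1) + 12 + (3 - 1)*2)³ = 212 + (-18 - 3*2 + 12 + 2*2)³ = 212 + (-18 - 6 + 12 + 4)³ = 212 + (-8)³ = 212 - 512 = -300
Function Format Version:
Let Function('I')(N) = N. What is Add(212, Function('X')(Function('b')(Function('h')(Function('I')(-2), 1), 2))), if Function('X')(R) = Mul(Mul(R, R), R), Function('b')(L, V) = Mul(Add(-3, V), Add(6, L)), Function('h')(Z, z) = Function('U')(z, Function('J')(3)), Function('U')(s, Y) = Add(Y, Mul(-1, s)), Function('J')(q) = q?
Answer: -300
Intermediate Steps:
Function('h')(Z, z) = Add(3, Mul(-1, z))
Function('X')(R) = Pow(R, 3) (Function('X')(R) = Mul(Pow(R, 2), R) = Pow(R, 3))
Add(212, Function('X')(Function('b')(Function('h')(Function('I')(-2), 1), 2))) = Add(212, Pow(Add(-18, Mul(-3, Add(3, Mul(-1, 1))), Mul(6, 2), Mul(Add(3, Mul(-1, 1)), 2)), 3)) = Add(212, Pow(Add(-18, Mul(-3, Add(3, -1)), 12, Mul(Add(3, -1), 2)), 3)) = Add(212, Pow(Add(-18, Mul(-3, 2), 12, Mul(2, 2)), 3)) = Add(212, Pow(Add(-18, -6, 12, 4), 3)) = Add(212, Pow(-8, 3)) = Add(212, -512) = -300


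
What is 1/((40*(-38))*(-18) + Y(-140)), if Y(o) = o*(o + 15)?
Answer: 1/44860 ≈ 2.2292e-5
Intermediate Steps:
Y(o) = o*(15 + o)
1/((40*(-38))*(-18) + Y(-140)) = 1/((40*(-38))*(-18) - 140*(15 - 140)) = 1/(-1520*(-18) - 140*(-125)) = 1/(27360 + 17500) = 1/44860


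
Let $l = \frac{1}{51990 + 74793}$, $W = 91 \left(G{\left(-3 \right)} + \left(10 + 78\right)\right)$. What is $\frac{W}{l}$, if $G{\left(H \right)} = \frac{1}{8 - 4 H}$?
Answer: $\frac{20317102533}{20} \approx 1.0159 \cdot 10^{9}$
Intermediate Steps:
$W = \frac{160251}{20}$ ($W = 91 \left(- \frac{1}{-8 + 4 \left(-3\right)} + \left(10 + 78\right)\right) = 91 \left(- \frac{1}{-8 - 12} + 88\right) = 91 \left(- \frac{1}{-20} + 88\right) = 91 \left(\left(-1\right) \left(- \frac{1}{20}\right) + 88\right) = 91 \left(\frac{1}{20} + 88\right) = 91 \cdot \frac{1761}{20} = \frac{160251}{20} \approx 8012.5$)
$l = \frac{1}{126783} \approx 7.8875 \cdot 10^{-6}$
$\frac{W}{l} = \frac{160251 \frac{1}{\frac{1}{126783}}}{20} = \frac{160251}{20} \cdot 126783 = \frac{20317102533}{20}$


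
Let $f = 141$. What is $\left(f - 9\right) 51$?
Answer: $6732$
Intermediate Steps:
$\left(f - 9\right) 51 = \left(141 - 9\right) 51 = 132 \cdot 51 = 6732$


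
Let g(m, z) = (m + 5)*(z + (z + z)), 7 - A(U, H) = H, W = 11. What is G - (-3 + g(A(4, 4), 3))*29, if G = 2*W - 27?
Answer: -2006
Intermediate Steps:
G = -5 (G = 2*11 - 27 = 22 - 27 = -5)
A(U, H) = 7 - H
g(m, z) = 3*z*(5 + m) (g(m, z) = (5 + m)*(z + 2*z) = (5 + m)*(3*z) = 3*z*(5 + m))
G - (-3 + g(A(4, 4), 3))*29 = -5 - (-3 + 3*3*(5 + (7 - 1*4)))*29 = -5 - (-3 + 3*3*(5 + (7 - 4)))*29 = -5 - (-3 + 3*3*(5 + 3))*29 = -5 - (-3 + 3*3*8)*29 = -5 - (-3 + 72)*29 = -5 - 69*29 = -5 - 1*2001 = -5 - 2001 = -2006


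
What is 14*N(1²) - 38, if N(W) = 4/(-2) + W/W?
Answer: -52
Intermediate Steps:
N(W) = -1 (N(W) = 4*(-½) + 1 = -2 + 1 = -1)
14*N(1²) - 38 = 14*(-1) - 38 = -14 - 38 = -52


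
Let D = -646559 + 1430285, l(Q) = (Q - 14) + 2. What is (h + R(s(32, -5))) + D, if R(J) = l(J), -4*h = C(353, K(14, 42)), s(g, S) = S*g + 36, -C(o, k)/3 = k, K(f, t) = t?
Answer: 1567243/2 ≈ 7.8362e+5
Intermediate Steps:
C(o, k) = -3*k
s(g, S) = 36 + S*g
h = 63/2 (h = -(-3)*42/4 = -¼*(-126) = 63/2 ≈ 31.500)
l(Q) = -12 + Q (l(Q) = (-14 + Q) + 2 = -12 + Q)
R(J) = -12 + J
D = 783726
(h + R(s(32, -5))) + D = (63/2 + (-12 + (36 - 5*32))) + 783726 = (63/2 + (-12 + (36 - 160))) + 783726 = (63/2 + (-12 - 124)) + 783726 = (63/2 - 136) + 783726 = -209/2 + 783726 = 1567243/2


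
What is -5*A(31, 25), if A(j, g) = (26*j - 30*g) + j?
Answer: -435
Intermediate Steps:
A(j, g) = -30*g + 27*j (A(j, g) = (-30*g + 26*j) + j = -30*g + 27*j)
-5*A(31, 25) = -5*(-30*25 + 27*31) = -5*(-750 + 837) = -5*87 = -435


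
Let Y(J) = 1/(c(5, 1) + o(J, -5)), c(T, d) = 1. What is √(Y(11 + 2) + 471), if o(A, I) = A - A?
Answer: 2*√118 ≈ 21.726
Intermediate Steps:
o(A, I) = 0
Y(J) = 1 (Y(J) = 1/(1 + 0) = 1/1 = 1)
√(Y(11 + 2) + 471) = √(1 + 471) = √472 = 2*√118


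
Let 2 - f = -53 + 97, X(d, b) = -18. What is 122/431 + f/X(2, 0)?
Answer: 3383/1293 ≈ 2.6164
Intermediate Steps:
f = -42 (f = 2 - (-53 + 97) = 2 - 1*44 = 2 - 44 = -42)
122/431 + f/X(2, 0) = 122/431 - 42/(-18) = 122*(1/431) - 42*(-1/18) = 122/431 + 7/3 = 3383/1293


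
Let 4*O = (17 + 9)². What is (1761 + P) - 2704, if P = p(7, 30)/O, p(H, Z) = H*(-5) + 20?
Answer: -159382/169 ≈ -943.09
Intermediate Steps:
p(H, Z) = 20 - 5*H (p(H, Z) = -5*H + 20 = 20 - 5*H)
O = 169 (O = (17 + 9)²/4 = (¼)*26² = (¼)*676 = 169)
P = -15/169 (P = (20 - 5*7)/169 = (20 - 35)*(1/169) = -15*1/169 = -15/169 ≈ -0.088757)
(1761 + P) - 2704 = (1761 - 15/169) - 2704 = 297594/169 - 2704 = -159382/169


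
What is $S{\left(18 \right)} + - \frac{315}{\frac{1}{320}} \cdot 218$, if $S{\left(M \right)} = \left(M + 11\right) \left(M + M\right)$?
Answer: $-21973356$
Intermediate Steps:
$S{\left(M \right)} = 2 M \left(11 + M\right)$ ($S{\left(M \right)} = \left(11 + M\right) 2 M = 2 M \left(11 + M\right)$)
$S{\left(18 \right)} + - \frac{315}{\frac{1}{320}} \cdot 218 = 2 \cdot 18 \left(11 + 18\right) + - \frac{315}{\frac{1}{320}} \cdot 218 = 2 \cdot 18 \cdot 29 + - 315 \frac{1}{\frac{1}{320}} \cdot 218 = 1044 + \left(-315\right) 320 \cdot 218 = 1044 - 21974400 = -21973356$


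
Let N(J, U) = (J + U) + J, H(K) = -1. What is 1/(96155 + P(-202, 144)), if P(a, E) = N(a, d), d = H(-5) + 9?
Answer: 1/95759 ≈ 1.0443e-5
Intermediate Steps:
d = 8 (d = -1 + 9 = 8)
N(J, U) = U + 2*J
P(a, E) = 8 + 2*a
1/(96155 + P(-202, 144)) = 1/(96155 + (8 + 2*(-202))) = 1/(96155 + (8 - 404)) = 1/(96155 - 396) = 1/95759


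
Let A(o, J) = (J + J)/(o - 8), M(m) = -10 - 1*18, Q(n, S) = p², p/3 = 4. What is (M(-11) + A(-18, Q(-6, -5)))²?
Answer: 258064/169 ≈ 1527.0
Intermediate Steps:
p = 12 (p = 3*4 = 12)
Q(n, S) = 144 (Q(n, S) = 12² = 144)
M(m) = -28 (M(m) = -10 - 18 = -28)
A(o, J) = 2*J/(-8 + o) (A(o, J) = (2*J)/(-8 + o) = 2*J/(-8 + o))
(M(-11) + A(-18, Q(-6, -5)))² = (-28 + 2*144/(-8 - 18))² = (-28 + 2*144/(-26))² = (-28 + 2*144*(-1/26))² = (-28 - 144/13)² = (-508/13)² = 258064/169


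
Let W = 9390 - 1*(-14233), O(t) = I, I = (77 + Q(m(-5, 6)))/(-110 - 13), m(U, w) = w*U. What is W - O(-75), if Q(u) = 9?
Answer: 2905715/123 ≈ 23624.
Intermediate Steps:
m(U, w) = U*w
I = -86/123 (I = (77 + 9)/(-110 - 13) = 86/(-123) = 86*(-1/123) = -86/123 ≈ -0.69919)
O(t) = -86/123
W = 23623 (W = 9390 + 14233 = 23623)
W - O(-75) = 23623 - 1*(-86/123) = 23623 + 86/123 = 2905715/123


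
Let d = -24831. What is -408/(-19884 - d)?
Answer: -8/97 ≈ -0.082474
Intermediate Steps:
-408/(-19884 - d) = -408/(-19884 - 1*(-24831)) = -408/(-19884 + 24831) = -408/4947 = -408*1/4947 = -8/97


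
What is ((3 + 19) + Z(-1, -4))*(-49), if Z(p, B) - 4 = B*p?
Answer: -1470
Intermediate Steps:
Z(p, B) = 4 + B*p
((3 + 19) + Z(-1, -4))*(-49) = ((3 + 19) + (4 - 4*(-1)))*(-49) = (22 + (4 + 4))*(-49) = (22 + 8)*(-49) = 30*(-49) = -1470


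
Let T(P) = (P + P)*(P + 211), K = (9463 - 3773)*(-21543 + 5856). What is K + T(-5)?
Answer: -89261090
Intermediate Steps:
K = -89259030 (K = 5690*(-15687) = -89259030)
T(P) = 2*P*(211 + P) (T(P) = (2*P)*(211 + P) = 2*P*(211 + P))
K + T(-5) = -89259030 + 2*(-5)*(211 - 5) = -89259030 + 2*(-5)*206 = -89259030 - 2060 = -89261090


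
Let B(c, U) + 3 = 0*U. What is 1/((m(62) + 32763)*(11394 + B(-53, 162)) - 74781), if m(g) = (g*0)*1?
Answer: 1/373128552 ≈ 2.6800e-9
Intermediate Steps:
B(c, U) = -3 (B(c, U) = -3 + 0*U = -3 + 0 = -3)
m(g) = 0 (m(g) = 0*1 = 0)
1/((m(62) + 32763)*(11394 + B(-53, 162)) - 74781) = 1/((0 + 32763)*(11394 - 3) - 74781) = 1/(32763*11391 - 74781) = 1/(373203333 - 74781) = 1/373128552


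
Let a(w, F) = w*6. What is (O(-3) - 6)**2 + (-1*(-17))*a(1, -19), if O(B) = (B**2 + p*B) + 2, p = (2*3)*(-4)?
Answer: 6031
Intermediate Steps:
p = -24 (p = 6*(-4) = -24)
O(B) = 2 + B**2 - 24*B (O(B) = (B**2 - 24*B) + 2 = 2 + B**2 - 24*B)
a(w, F) = 6*w
(O(-3) - 6)**2 + (-1*(-17))*a(1, -19) = ((2 + (-3)**2 - 24*(-3)) - 6)**2 + (-1*(-17))*(6*1) = ((2 + 9 + 72) - 6)**2 + 17*6 = (83 - 6)**2 + 102 = 77**2 + 102 = 5929 + 102 = 6031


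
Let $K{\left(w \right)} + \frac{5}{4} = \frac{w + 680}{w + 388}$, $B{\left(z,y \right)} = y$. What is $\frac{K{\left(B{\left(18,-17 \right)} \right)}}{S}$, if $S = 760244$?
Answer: $\frac{797}{1128202096} \approx 7.0643 \cdot 10^{-7}$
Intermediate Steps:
$K{\left(w \right)} = - \frac{5}{4} + \frac{680 + w}{388 + w}$ ($K{\left(w \right)} = - \frac{5}{4} + \frac{w + 680}{w + 388} = - \frac{5}{4} + \frac{680 + w}{388 + w}$)
$\frac{K{\left(B{\left(18,-17 \right)} \right)}}{S} = \frac{\frac{1}{4} \frac{1}{388 - 17} \left(780 - -17\right)}{760244} = \frac{780 + 17}{4 \cdot 371} \cdot \frac{1}{760244} = \frac{1}{4} \cdot \frac{1}{371} \cdot 797 \cdot \frac{1}{760244} = \frac{797}{1484} \cdot \frac{1}{760244} = \frac{797}{1128202096}$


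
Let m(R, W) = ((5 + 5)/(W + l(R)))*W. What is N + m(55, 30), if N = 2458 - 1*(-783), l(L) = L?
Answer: 55157/17 ≈ 3244.5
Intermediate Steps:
m(R, W) = 10*W/(R + W) (m(R, W) = ((5 + 5)/(W + R))*W = (10/(R + W))*W = 10*W/(R + W))
N = 3241 (N = 2458 + 783 = 3241)
N + m(55, 30) = 3241 + 10*30/(55 + 30) = 3241 + 10*30/85 = 3241 + 10*30*(1/85) = 3241 + 60/17 = 55157/17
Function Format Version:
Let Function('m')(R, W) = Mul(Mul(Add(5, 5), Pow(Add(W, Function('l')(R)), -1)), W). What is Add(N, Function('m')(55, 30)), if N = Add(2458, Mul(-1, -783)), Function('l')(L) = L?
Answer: Rational(55157, 17) ≈ 3244.5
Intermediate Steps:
Function('m')(R, W) = Mul(10, W, Pow(Add(R, W), -1)) (Function('m')(R, W) = Mul(Mul(Add(5, 5), Pow(Add(W, R), -1)), W) = Mul(Mul(10, Pow(Add(R, W), -1)), W) = Mul(10, W, Pow(Add(R, W), -1)))
N = 3241 (N = Add(2458, 783) = 3241)
Add(N, Function('m')(55, 30)) = Add(3241, Mul(10, 30, Pow(Add(55, 30), -1))) = Add(3241, Mul(10, 30, Pow(85, -1))) = Add(3241, Mul(10, 30, Rational(1, 85))) = Add(3241, Rational(60, 17)) = Rational(55157, 17)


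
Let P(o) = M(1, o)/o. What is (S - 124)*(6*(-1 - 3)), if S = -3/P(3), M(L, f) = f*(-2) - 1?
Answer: 20616/7 ≈ 2945.1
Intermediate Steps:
M(L, f) = -1 - 2*f (M(L, f) = -2*f - 1 = -1 - 2*f)
P(o) = (-1 - 2*o)/o
S = 9/7 (S = -3/(-2 - 1/3) = -3/(-2 - 1*⅓) = -3/(-2 - ⅓) = -3/(-7/3) = -3*(-3/7) = 9/7 ≈ 1.2857)
(S - 124)*(6*(-1 - 3)) = (9/7 - 124)*(6*(-1 - 3)) = -5154*(-4)/7 = -859/7*(-24) = 20616/7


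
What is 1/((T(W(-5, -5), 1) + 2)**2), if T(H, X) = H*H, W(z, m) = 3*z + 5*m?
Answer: 1/2566404 ≈ 3.8965e-7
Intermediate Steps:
T(H, X) = H**2
1/((T(W(-5, -5), 1) + 2)**2) = 1/(((3*(-5) + 5*(-5))**2 + 2)**2) = 1/(((-15 - 25)**2 + 2)**2) = 1/(((-40)**2 + 2)**2) = 1/((1600 + 2)**2) = 1/(1602**2) = 1/2566404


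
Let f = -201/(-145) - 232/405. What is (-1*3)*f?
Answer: -9553/3915 ≈ -2.4401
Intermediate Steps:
f = 9553/11745 (f = -201*(-1/145) - 232*1/405 = 201/145 - 232/405 = 9553/11745 ≈ 0.81337)
(-1*3)*f = -1*3*(9553/11745) = -3*9553/11745 = -9553/3915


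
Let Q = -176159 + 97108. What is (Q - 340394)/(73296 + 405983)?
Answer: -419445/479279 ≈ -0.87516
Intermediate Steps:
Q = -79051
(Q - 340394)/(73296 + 405983) = (-79051 - 340394)/(73296 + 405983) = -419445/479279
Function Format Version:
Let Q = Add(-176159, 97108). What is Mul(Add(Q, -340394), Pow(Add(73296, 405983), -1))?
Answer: Rational(-419445, 479279) ≈ -0.87516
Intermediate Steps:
Q = -79051
Mul(Add(Q, -340394), Pow(Add(73296, 405983), -1)) = Mul(Add(-79051, -340394), Pow(Add(73296, 405983), -1)) = Mul(-419445, Pow(479279, -1)) = Mul(-419445, Rational(1, 479279)) = Rational(-419445, 479279)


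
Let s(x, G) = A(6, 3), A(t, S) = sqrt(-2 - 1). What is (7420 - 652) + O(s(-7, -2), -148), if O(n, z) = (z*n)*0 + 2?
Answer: 6770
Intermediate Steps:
A(t, S) = I*sqrt(3) (A(t, S) = sqrt(-3) = I*sqrt(3))
s(x, G) = I*sqrt(3)
O(n, z) = 2 (O(n, z) = (n*z)*0 + 2 = 0 + 2 = 2)
(7420 - 652) + O(s(-7, -2), -148) = (7420 - 652) + 2 = 6768 + 2 = 6770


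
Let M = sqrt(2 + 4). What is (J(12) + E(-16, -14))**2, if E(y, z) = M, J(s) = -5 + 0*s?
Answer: (5 - sqrt(6))**2 ≈ 6.5051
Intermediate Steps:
J(s) = -5 (J(s) = -5 + 0 = -5)
M = sqrt(6) ≈ 2.4495
E(y, z) = sqrt(6)
(J(12) + E(-16, -14))**2 = (-5 + sqrt(6))**2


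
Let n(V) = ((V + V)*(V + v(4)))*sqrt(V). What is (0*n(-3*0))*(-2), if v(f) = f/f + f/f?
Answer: 0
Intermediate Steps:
v(f) = 2 (v(f) = 1 + 1 = 2)
n(V) = 2*V**(3/2)*(2 + V) (n(V) = ((V + V)*(V + 2))*sqrt(V) = ((2*V)*(2 + V))*sqrt(V) = (2*V*(2 + V))*sqrt(V) = 2*V**(3/2)*(2 + V))
(0*n(-3*0))*(-2) = (0*(2*(-3*0)**(3/2)*(2 - 3*0)))*(-2) = (0*(2*0**(3/2)*(2 + 0)))*(-2) = (0*(2*0*2))*(-2) = (0*0)*(-2) = 0*(-2) = 0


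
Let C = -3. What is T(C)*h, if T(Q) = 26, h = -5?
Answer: -130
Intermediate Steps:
T(C)*h = 26*(-5) = -130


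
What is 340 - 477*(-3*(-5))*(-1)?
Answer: 7495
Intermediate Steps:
340 - 477*(-3*(-5))*(-1) = 340 - 7155*(-1) = 340 - 477*(-15) = 340 + 7155 = 7495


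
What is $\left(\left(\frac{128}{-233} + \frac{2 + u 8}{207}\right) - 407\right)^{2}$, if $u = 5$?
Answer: $\frac{42888209090281}{258469929} \approx 1.6593 \cdot 10^{5}$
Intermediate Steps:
$\left(\left(\frac{128}{-233} + \frac{2 + u 8}{207}\right) - 407\right)^{2} = \left(\left(\frac{128}{-233} + \frac{2 + 5 \cdot 8}{207}\right) - 407\right)^{2} = \left(\left(128 \left(- \frac{1}{233}\right) + \left(2 + 40\right) \frac{1}{207}\right) - 407\right)^{2} = \left(\left(- \frac{128}{233} + 42 \cdot \frac{1}{207}\right) - 407\right)^{2} = \left(\left(- \frac{128}{233} + \frac{14}{69}\right) - 407\right)^{2} = \left(- \frac{5570}{16077} - 407\right)^{2} = \left(- \frac{6548909}{16077}\right)^{2} = \frac{42888209090281}{258469929}$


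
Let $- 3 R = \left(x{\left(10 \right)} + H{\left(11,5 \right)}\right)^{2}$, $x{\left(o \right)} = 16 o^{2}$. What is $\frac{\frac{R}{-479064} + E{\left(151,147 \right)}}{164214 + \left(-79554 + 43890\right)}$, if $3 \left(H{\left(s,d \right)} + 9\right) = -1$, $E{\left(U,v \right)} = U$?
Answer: $\frac{246989489}{207844910550} \approx 0.0011883$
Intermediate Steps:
$H{\left(s,d \right)} = - \frac{28}{3}$ ($H{\left(s,d \right)} = -9 + \frac{1}{3} \left(-1\right) = -9 - \frac{1}{3} = - \frac{28}{3}$)
$R = - \frac{22771984}{27}$ ($R = - \frac{\left(16 \cdot 10^{2} - \frac{28}{3}\right)^{2}}{3} = - \frac{\left(16 \cdot 100 - \frac{28}{3}\right)^{2}}{3} = - \frac{\left(1600 - \frac{28}{3}\right)^{2}}{3} = - \frac{\left(\frac{4772}{3}\right)^{2}}{3} = \left(- \frac{1}{3}\right) \frac{22771984}{9} = - \frac{22771984}{27} \approx -8.4341 \cdot 10^{5}$)
$\frac{\frac{R}{-479064} + E{\left(151,147 \right)}}{164214 + \left(-79554 + 43890\right)} = \frac{- \frac{22771984}{27 \left(-479064\right)} + 151}{164214 + \left(-79554 + 43890\right)} = \frac{\left(- \frac{22771984}{27}\right) \left(- \frac{1}{479064}\right) + 151}{164214 - 35664} = \frac{\frac{2846498}{1616841} + 151}{128550} = \frac{246989489}{1616841} \cdot \frac{1}{128550} = \frac{246989489}{207844910550}$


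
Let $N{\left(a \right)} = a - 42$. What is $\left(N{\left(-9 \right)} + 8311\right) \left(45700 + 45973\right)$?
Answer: $757218980$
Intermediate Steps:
$N{\left(a \right)} = -42 + a$ ($N{\left(a \right)} = a - 42 = -42 + a$)
$\left(N{\left(-9 \right)} + 8311\right) \left(45700 + 45973\right) = \left(\left(-42 - 9\right) + 8311\right) \left(45700 + 45973\right) = \left(-51 + 8311\right) 91673 = 8260 \cdot 91673 = 757218980$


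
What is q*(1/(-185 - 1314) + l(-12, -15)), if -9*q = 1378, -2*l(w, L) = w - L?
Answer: 3099811/13491 ≈ 229.77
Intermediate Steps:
l(w, L) = L/2 - w/2 (l(w, L) = -(w - L)/2 = L/2 - w/2)
q = -1378/9 (q = -⅑*1378 = -1378/9 ≈ -153.11)
q*(1/(-185 - 1314) + l(-12, -15)) = -1378*(1/(-185 - 1314) + ((½)*(-15) - ½*(-12)))/9 = -1378*(1/(-1499) + (-15/2 + 6))/9 = -1378*(-1/1499 - 3/2)/9 = -1378/9*(-4499/2998) = 3099811/13491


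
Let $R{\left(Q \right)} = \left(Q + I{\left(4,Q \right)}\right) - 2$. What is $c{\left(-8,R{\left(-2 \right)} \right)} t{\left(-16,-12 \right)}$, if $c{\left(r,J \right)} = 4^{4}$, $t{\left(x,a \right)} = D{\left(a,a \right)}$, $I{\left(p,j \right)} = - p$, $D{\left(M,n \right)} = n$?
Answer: $-3072$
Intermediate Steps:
$t{\left(x,a \right)} = a$
$R{\left(Q \right)} = -6 + Q$ ($R{\left(Q \right)} = \left(Q - 4\right) - 2 = \left(-4 + Q\right) - 2 = -6 + Q$)
$c{\left(r,J \right)} = 256$
$c{\left(-8,R{\left(-2 \right)} \right)} t{\left(-16,-12 \right)} = 256 \left(-12\right) = -3072$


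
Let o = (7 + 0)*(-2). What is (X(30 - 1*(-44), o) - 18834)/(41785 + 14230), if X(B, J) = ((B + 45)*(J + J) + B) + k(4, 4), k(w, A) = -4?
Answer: -22096/56015 ≈ -0.39447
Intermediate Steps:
o = -14 (o = 7*(-2) = -14)
X(B, J) = -4 + B + 2*J*(45 + B) (X(B, J) = ((B + 45)*(J + J) + B) - 4 = ((45 + B)*(2*J) + B) - 4 = (2*J*(45 + B) + B) - 4 = (B + 2*J*(45 + B)) - 4 = -4 + B + 2*J*(45 + B))
(X(30 - 1*(-44), o) - 18834)/(41785 + 14230) = ((-4 + (30 - 1*(-44)) + 90*(-14) + 2*(30 - 1*(-44))*(-14)) - 18834)/(41785 + 14230) = ((-4 + (30 + 44) - 1260 + 2*(30 + 44)*(-14)) - 18834)/56015 = ((-4 + 74 - 1260 + 2*74*(-14)) - 18834)*(1/56015) = ((-4 + 74 - 1260 - 2072) - 18834)*(1/56015) = (-3262 - 18834)*(1/56015) = -22096*1/56015 = -22096/56015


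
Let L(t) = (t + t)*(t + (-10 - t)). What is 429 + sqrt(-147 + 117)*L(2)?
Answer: 429 - 40*I*sqrt(30) ≈ 429.0 - 219.09*I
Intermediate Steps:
L(t) = -20*t (L(t) = (2*t)*(-10) = -20*t)
429 + sqrt(-147 + 117)*L(2) = 429 + sqrt(-147 + 117)*(-20*2) = 429 + sqrt(-30)*(-40) = 429 + (I*sqrt(30))*(-40) = 429 - 40*I*sqrt(30)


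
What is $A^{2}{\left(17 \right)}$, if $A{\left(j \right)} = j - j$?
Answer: $0$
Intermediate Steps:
$A{\left(j \right)} = 0$
$A^{2}{\left(17 \right)} = 0^{2} = 0$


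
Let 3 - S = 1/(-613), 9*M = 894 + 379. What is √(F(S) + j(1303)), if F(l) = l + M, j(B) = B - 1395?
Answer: 7*√3619765/1839 ≈ 7.2420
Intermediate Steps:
M = 1273/9 (M = (894 + 379)/9 = (⅑)*1273 = 1273/9 ≈ 141.44)
S = 1840/613 (S = 3 - 1/(-613) = 3 - 1*(-1/613) = 3 + 1/613 = 1840/613 ≈ 3.0016)
j(B) = -1395 + B
F(l) = 1273/9 + l (F(l) = l + 1273/9 = 1273/9 + l)
√(F(S) + j(1303)) = √((1273/9 + 1840/613) + (-1395 + 1303)) = √(796909/5517 - 92) = √(289345/5517) = 7*√3619765/1839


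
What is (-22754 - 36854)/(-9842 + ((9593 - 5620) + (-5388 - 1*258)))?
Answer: 59608/11515 ≈ 5.1766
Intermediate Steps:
(-22754 - 36854)/(-9842 + ((9593 - 5620) + (-5388 - 1*258))) = -59608/(-9842 + (3973 + (-5388 - 258))) = -59608/(-9842 + (3973 - 5646)) = -59608/(-9842 - 1673) = -59608/(-11515) = -59608*(-1/11515) = 59608/11515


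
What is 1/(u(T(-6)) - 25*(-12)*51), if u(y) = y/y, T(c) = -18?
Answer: 1/15301 ≈ 6.5355e-5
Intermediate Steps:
u(y) = 1
1/(u(T(-6)) - 25*(-12)*51) = 1/(1 - 25*(-12)*51) = 1/(1 + 300*51) = 1/(1 + 15300) = 1/15301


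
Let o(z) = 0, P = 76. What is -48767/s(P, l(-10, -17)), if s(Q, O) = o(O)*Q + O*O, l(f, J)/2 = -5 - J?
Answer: -48767/576 ≈ -84.665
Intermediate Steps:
l(f, J) = -10 - 2*J (l(f, J) = 2*(-5 - J) = -10 - 2*J)
s(Q, O) = O² (s(Q, O) = 0*Q + O*O = 0 + O² = O²)
-48767/s(P, l(-10, -17)) = -48767/(-10 - 2*(-17))² = -48767/(-10 + 34)² = -48767/(24²) = -48767/576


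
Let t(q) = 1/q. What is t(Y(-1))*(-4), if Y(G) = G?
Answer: 4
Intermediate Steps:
t(Y(-1))*(-4) = -4/(-1) = -1*(-4) = 4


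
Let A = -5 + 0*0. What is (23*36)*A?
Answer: -4140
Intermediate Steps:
A = -5 (A = -5 + 0 = -5)
(23*36)*A = (23*36)*(-5) = 828*(-5) = -4140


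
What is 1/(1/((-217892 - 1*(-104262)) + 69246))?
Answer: -44384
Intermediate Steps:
1/(1/((-217892 - 1*(-104262)) + 69246)) = 1/(1/((-217892 + 104262) + 69246)) = 1/(1/(-113630 + 69246)) = 1/(1/(-44384)) = 1/(-1/44384) = -44384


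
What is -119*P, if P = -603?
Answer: 71757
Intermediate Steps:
-119*P = -119*(-603) = 71757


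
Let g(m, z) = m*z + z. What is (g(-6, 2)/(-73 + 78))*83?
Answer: -166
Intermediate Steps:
g(m, z) = z + m*z
(g(-6, 2)/(-73 + 78))*83 = ((2*(1 - 6))/(-73 + 78))*83 = ((2*(-5))/5)*83 = ((⅕)*(-10))*83 = -2*83 = -166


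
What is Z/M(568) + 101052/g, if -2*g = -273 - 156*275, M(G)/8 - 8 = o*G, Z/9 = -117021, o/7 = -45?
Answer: 37193330609/6865926912 ≈ 5.4171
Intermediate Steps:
o = -315 (o = 7*(-45) = -315)
Z = -1053189 (Z = 9*(-117021) = -1053189)
M(G) = 64 - 2520*G (M(G) = 64 + 8*(-315*G) = 64 - 2520*G)
g = 43173/2 (g = -(-273 - 156*275)/2 = -(-273 - 42900)/2 = -½*(-43173) = 43173/2 ≈ 21587.)
Z/M(568) + 101052/g = -1053189/(64 - 2520*568) + 101052/(43173/2) = -1053189/(64 - 1431360) + 101052*(2/43173) = -1053189/(-1431296) + 22456/4797 = -1053189*(-1/1431296) + 22456/4797 = 1053189/1431296 + 22456/4797 = 37193330609/6865926912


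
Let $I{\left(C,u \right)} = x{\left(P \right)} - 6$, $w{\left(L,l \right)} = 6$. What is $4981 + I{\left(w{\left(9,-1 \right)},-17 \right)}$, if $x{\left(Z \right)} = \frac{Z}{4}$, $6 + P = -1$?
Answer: $\frac{19893}{4} \approx 4973.3$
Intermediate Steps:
$P = -7$ ($P = -6 - 1 = -7$)
$x{\left(Z \right)} = \frac{Z}{4}$ ($x{\left(Z \right)} = Z \frac{1}{4} = \frac{Z}{4}$)
$I{\left(C,u \right)} = - \frac{31}{4}$ ($I{\left(C,u \right)} = \frac{1}{4} \left(-7\right) - 6 = - \frac{7}{4} - 6 = - \frac{31}{4}$)
$4981 + I{\left(w{\left(9,-1 \right)},-17 \right)} = 4981 - \frac{31}{4} = \frac{19893}{4}$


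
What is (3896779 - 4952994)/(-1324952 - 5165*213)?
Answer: 1056215/2425097 ≈ 0.43553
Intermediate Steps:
(3896779 - 4952994)/(-1324952 - 5165*213) = -1056215/(-1324952 - 1100145) = -1056215/(-2425097) = -1056215*(-1/2425097) = 1056215/2425097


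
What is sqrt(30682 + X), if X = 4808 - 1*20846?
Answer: 2*sqrt(3661) ≈ 121.01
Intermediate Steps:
X = -16038 (X = 4808 - 20846 = -16038)
sqrt(30682 + X) = sqrt(30682 - 16038) = sqrt(14644) = 2*sqrt(3661)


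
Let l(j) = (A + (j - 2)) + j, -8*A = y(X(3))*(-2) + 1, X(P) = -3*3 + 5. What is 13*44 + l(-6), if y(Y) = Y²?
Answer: 4495/8 ≈ 561.88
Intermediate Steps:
X(P) = -4 (X(P) = -9 + 5 = -4)
A = 31/8 (A = -((-4)²*(-2) + 1)/8 = -(16*(-2) + 1)/8 = -(-32 + 1)/8 = -⅛*(-31) = 31/8 ≈ 3.8750)
l(j) = 15/8 + 2*j (l(j) = (31/8 + (j - 2)) + j = (31/8 + (-2 + j)) + j = (15/8 + j) + j = 15/8 + 2*j)
13*44 + l(-6) = 13*44 + (15/8 + 2*(-6)) = 572 + (15/8 - 12) = 572 - 81/8 = 4495/8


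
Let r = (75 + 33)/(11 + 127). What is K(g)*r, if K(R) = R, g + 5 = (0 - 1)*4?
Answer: -162/23 ≈ -7.0435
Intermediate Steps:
g = -9 (g = -5 + (0 - 1)*4 = -5 - 1*4 = -5 - 4 = -9)
r = 18/23 (r = 108/138 = 108*(1/138) = 18/23 ≈ 0.78261)
K(g)*r = -9*18/23 = -162/23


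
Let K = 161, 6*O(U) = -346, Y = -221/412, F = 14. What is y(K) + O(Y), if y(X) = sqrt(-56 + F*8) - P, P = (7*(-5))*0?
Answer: -173/3 + 2*sqrt(14) ≈ -50.183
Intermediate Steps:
Y = -221/412 (Y = -221*1/412 = -221/412 ≈ -0.53641)
O(U) = -173/3 (O(U) = (1/6)*(-346) = -173/3)
P = 0 (P = -35*0 = 0)
y(X) = 2*sqrt(14) (y(X) = sqrt(-56 + 14*8) - 1*0 = sqrt(-56 + 112) + 0 = sqrt(56) + 0 = 2*sqrt(14) + 0 = 2*sqrt(14))
y(K) + O(Y) = 2*sqrt(14) - 173/3 = -173/3 + 2*sqrt(14)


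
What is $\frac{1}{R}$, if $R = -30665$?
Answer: $- \frac{1}{30665} \approx -3.261 \cdot 10^{-5}$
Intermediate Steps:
$\frac{1}{R} = \frac{1}{-30665} = - \frac{1}{30665}$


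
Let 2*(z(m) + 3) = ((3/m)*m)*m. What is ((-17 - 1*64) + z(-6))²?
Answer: 8649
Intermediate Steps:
z(m) = -3 + 3*m/2 (z(m) = -3 + (((3/m)*m)*m)/2 = -3 + (3*m)/2 = -3 + 3*m/2)
((-17 - 1*64) + z(-6))² = ((-17 - 1*64) + (-3 + (3/2)*(-6)))² = ((-17 - 64) + (-3 - 9))² = (-81 - 12)² = (-93)² = 8649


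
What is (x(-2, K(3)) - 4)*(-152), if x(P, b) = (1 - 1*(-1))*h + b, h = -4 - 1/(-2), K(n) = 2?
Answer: 1368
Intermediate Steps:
h = -7/2 (h = -4 - 1*(-½) = -4 + ½ = -7/2 ≈ -3.5000)
x(P, b) = -7 + b (x(P, b) = (1 - 1*(-1))*(-7/2) + b = (1 + 1)*(-7/2) + b = 2*(-7/2) + b = -7 + b)
(x(-2, K(3)) - 4)*(-152) = ((-7 + 2) - 4)*(-152) = (-5 - 4)*(-152) = -9*(-152) = 1368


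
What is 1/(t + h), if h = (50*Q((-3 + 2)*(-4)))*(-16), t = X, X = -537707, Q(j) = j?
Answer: -1/540907 ≈ -1.8487e-6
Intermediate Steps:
t = -537707
h = -3200 (h = (50*((-3 + 2)*(-4)))*(-16) = (50*(-1*(-4)))*(-16) = (50*4)*(-16) = 200*(-16) = -3200)
1/(t + h) = 1/(-537707 - 3200) = 1/(-540907) = -1/540907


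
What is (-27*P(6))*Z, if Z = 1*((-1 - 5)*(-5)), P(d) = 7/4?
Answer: -2835/2 ≈ -1417.5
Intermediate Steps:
P(d) = 7/4 (P(d) = 7*(¼) = 7/4)
Z = 30 (Z = 1*(-6*(-5)) = 1*30 = 30)
(-27*P(6))*Z = -27*7/4*30 = -189/4*30 = -2835/2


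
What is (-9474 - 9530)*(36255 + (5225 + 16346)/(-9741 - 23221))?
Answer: -11355039551978/16481 ≈ -6.8898e+8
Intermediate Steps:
(-9474 - 9530)*(36255 + (5225 + 16346)/(-9741 - 23221)) = -19004*(36255 + 21571/(-32962)) = -19004*(36255 + 21571*(-1/32962)) = -19004*(36255 - 21571/32962) = -19004*1195015739/32962 = -11355039551978/16481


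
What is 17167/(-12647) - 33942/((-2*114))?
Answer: 70891733/480586 ≈ 147.51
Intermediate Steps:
17167/(-12647) - 33942/((-2*114)) = 17167*(-1/12647) - 33942/(-228) = -17167/12647 - 33942*(-1/228) = -17167/12647 + 5657/38 = 70891733/480586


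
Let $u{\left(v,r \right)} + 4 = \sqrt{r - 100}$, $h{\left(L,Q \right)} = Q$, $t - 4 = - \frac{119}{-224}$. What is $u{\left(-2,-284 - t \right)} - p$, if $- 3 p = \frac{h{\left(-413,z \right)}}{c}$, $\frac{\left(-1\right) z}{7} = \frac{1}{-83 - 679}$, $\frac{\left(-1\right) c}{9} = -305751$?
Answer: $- \frac{25162084289}{6290521074} + \frac{i \sqrt{24866}}{8} \approx -4.0 + 19.711 i$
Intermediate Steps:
$t = \frac{145}{32}$ ($t = 4 - \frac{119}{-224} = 4 - - \frac{17}{32} = 4 + \frac{17}{32} = \frac{145}{32} \approx 4.5313$)
$c = 2751759$ ($c = \left(-9\right) \left(-305751\right) = 2751759$)
$z = \frac{7}{762}$ ($z = - \frac{7}{-83 - 679} = - \frac{7}{-762} = \left(-7\right) \left(- \frac{1}{762}\right) = \frac{7}{762} \approx 0.0091864$)
$p = - \frac{7}{6290521074}$ ($p = - \frac{\frac{7}{762} \cdot \frac{1}{2751759}}{3} = \left(- \frac{1}{3}\right) \frac{7}{2096840358} = - \frac{7}{6290521074} \approx -1.1128 \cdot 10^{-9}$)
$u{\left(v,r \right)} = -4 + \sqrt{-100 + r}$ ($u{\left(v,r \right)} = -4 + \sqrt{r - 100} = -4 + \sqrt{-100 + r}$)
$u{\left(-2,-284 - t \right)} - p = \left(-4 + \sqrt{-100 - \frac{9233}{32}}\right) - - \frac{7}{6290521074} = \left(-4 + \sqrt{-100 - \frac{9233}{32}}\right) + \frac{7}{6290521074} = \left(-4 + \sqrt{- \frac{12433}{32}}\right) + \frac{7}{6290521074} = \left(-4 + \frac{i \sqrt{24866}}{8}\right) + \frac{7}{6290521074} = - \frac{25162084289}{6290521074} + \frac{i \sqrt{24866}}{8}$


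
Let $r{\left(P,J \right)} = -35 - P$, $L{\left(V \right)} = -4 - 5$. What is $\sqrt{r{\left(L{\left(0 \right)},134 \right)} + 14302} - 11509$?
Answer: $-11509 + 2 \sqrt{3569} \approx -11390.0$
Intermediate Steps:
$L{\left(V \right)} = -9$ ($L{\left(V \right)} = -4 - 5 = -9$)
$\sqrt{r{\left(L{\left(0 \right)},134 \right)} + 14302} - 11509 = \sqrt{\left(-35 - -9\right) + 14302} - 11509 = \sqrt{\left(-35 + 9\right) + 14302} - 11509 = \sqrt{-26 + 14302} - 11509 = \sqrt{14276} - 11509 = 2 \sqrt{3569} - 11509 = -11509 + 2 \sqrt{3569}$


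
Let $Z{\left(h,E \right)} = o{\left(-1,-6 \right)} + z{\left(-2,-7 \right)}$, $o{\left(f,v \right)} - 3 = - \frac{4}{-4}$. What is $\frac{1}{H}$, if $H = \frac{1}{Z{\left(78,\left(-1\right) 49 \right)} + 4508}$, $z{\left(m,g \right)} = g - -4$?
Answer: $4509$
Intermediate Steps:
$o{\left(f,v \right)} = 4$ ($o{\left(f,v \right)} = 3 - \frac{4}{-4} = 3 - -1 = 3 + 1 = 4$)
$z{\left(m,g \right)} = 4 + g$ ($z{\left(m,g \right)} = g + 4 = 4 + g$)
$Z{\left(h,E \right)} = 1$ ($Z{\left(h,E \right)} = 4 + \left(4 - 7\right) = 4 - 3 = 1$)
$H = \frac{1}{4509}$ ($H = \frac{1}{1 + 4508} = \frac{1}{4509} \approx 0.00022178$)
$\frac{1}{H} = \frac{1}{\frac{1}{4509}} = 4509$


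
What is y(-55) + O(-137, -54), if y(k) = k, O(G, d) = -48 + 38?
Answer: -65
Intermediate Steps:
O(G, d) = -10
y(-55) + O(-137, -54) = -55 - 10 = -65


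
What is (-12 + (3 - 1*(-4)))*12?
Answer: -60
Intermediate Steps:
(-12 + (3 - 1*(-4)))*12 = (-12 + (3 + 4))*12 = (-12 + 7)*12 = -5*12 = -60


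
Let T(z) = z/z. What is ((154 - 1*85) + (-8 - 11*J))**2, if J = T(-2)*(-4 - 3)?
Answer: 19044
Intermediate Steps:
T(z) = 1
J = -7 (J = 1*(-4 - 3) = 1*(-7) = -7)
((154 - 1*85) + (-8 - 11*J))**2 = ((154 - 1*85) + (-8 - 11*(-7)))**2 = ((154 - 85) + (-8 + 77))**2 = (69 + 69)**2 = 138**2 = 19044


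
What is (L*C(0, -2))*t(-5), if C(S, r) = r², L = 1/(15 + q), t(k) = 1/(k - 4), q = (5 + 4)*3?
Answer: -2/189 ≈ -0.010582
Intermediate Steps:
q = 27 (q = 9*3 = 27)
t(k) = 1/(-4 + k)
L = 1/42 (L = 1/(15 + 27) = 1/42 ≈ 0.023810)
(L*C(0, -2))*t(-5) = ((1/42)*(-2)²)/(-4 - 5) = ((1/42)*4)/(-9) = (2/21)*(-⅑) = -2/189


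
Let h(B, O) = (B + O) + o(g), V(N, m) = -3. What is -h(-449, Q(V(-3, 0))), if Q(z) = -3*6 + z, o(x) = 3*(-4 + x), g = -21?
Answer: 545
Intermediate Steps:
o(x) = -12 + 3*x
Q(z) = -18 + z
h(B, O) = -75 + B + O (h(B, O) = (B + O) + (-12 + 3*(-21)) = (B + O) + (-12 - 63) = (B + O) - 75 = -75 + B + O)
-h(-449, Q(V(-3, 0))) = -(-75 - 449 + (-18 - 3)) = -(-75 - 449 - 21) = -1*(-545) = 545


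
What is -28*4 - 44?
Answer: -156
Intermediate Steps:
-28*4 - 44 = -14*8 - 44 = -112 - 44 = -156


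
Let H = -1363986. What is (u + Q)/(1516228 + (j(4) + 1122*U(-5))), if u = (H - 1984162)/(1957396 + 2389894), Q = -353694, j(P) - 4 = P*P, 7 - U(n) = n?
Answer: -48050429294/207815677515 ≈ -0.23122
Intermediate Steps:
U(n) = 7 - n
j(P) = 4 + P² (j(P) = 4 + P*P = 4 + P²)
u = -1674074/2173645 (u = (-1363986 - 1984162)/(1957396 + 2389894) = -3348148/4347290 = -3348148*1/4347290 = -1674074/2173645 ≈ -0.77017)
(u + Q)/(1516228 + (j(4) + 1122*U(-5))) = (-1674074/2173645 - 353694)/(1516228 + ((4 + 4²) + 1122*(7 - 1*(-5)))) = -768806868704/(2173645*(1516228 + ((4 + 16) + 1122*(7 + 5)))) = -768806868704/(2173645*(1516228 + (20 + 1122*12))) = -768806868704/(2173645*(1516228 + (20 + 13464))) = -768806868704/(2173645*(1516228 + 13484)) = -768806868704/2173645/1529712 = -768806868704/2173645*1/1529712 = -48050429294/207815677515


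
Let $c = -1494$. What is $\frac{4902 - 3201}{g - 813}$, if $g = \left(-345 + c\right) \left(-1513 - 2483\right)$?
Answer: $\frac{567}{2449277} \approx 0.0002315$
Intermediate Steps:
$g = 7348644$ ($g = \left(-345 - 1494\right) \left(-1513 - 2483\right) = \left(-1839\right) \left(-3996\right) = 7348644$)
$\frac{4902 - 3201}{g - 813} = \frac{4902 - 3201}{7348644 - 813} = \frac{1701}{7347831} = 1701 \cdot \frac{1}{7347831} = \frac{567}{2449277}$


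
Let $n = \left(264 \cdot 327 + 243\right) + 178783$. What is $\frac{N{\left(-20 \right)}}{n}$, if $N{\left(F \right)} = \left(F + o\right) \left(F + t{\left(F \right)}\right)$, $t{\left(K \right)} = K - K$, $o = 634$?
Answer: $- \frac{6140}{132677} \approx -0.046278$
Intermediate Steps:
$t{\left(K \right)} = 0$
$N{\left(F \right)} = F \left(634 + F\right)$ ($N{\left(F \right)} = \left(F + 634\right) \left(F + 0\right) = \left(634 + F\right) F = F \left(634 + F\right)$)
$n = 265354$ ($n = \left(86328 + 243\right) + 178783 = 86571 + 178783 = 265354$)
$\frac{N{\left(-20 \right)}}{n} = \frac{\left(-20\right) \left(634 - 20\right)}{265354} = \left(-20\right) 614 \cdot \frac{1}{265354} = \left(-12280\right) \frac{1}{265354} = - \frac{6140}{132677}$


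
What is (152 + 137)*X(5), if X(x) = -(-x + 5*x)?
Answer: -5780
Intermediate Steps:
X(x) = -4*x
(152 + 137)*X(5) = (152 + 137)*(-4*5) = 289*(-20) = -5780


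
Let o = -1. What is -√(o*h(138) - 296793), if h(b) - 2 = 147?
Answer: -I*√296942 ≈ -544.92*I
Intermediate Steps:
h(b) = 149 (h(b) = 2 + 147 = 149)
-√(o*h(138) - 296793) = -√(-1*149 - 296793) = -√(-149 - 296793) = -√(-296942) = -I*√296942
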